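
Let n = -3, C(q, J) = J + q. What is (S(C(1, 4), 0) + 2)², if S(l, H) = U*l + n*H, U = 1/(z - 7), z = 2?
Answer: 1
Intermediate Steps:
U = -⅕ (U = 1/(2 - 7) = 1/(-5) = -⅕ ≈ -0.20000)
S(l, H) = -3*H - l/5 (S(l, H) = -l/5 - 3*H = -3*H - l/5)
(S(C(1, 4), 0) + 2)² = ((-3*0 - (4 + 1)/5) + 2)² = ((0 - ⅕*5) + 2)² = ((0 - 1) + 2)² = (-1 + 2)² = 1² = 1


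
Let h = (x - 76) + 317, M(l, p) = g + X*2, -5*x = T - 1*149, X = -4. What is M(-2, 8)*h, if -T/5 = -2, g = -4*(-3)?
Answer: 5376/5 ≈ 1075.2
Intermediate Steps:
g = 12
T = 10 (T = -5*(-2) = 10)
x = 139/5 (x = -(10 - 1*149)/5 = -(10 - 149)/5 = -1/5*(-139) = 139/5 ≈ 27.800)
M(l, p) = 4 (M(l, p) = 12 - 4*2 = 12 - 8 = 4)
h = 1344/5 (h = (139/5 - 76) + 317 = -241/5 + 317 = 1344/5 ≈ 268.80)
M(-2, 8)*h = 4*(1344/5) = 5376/5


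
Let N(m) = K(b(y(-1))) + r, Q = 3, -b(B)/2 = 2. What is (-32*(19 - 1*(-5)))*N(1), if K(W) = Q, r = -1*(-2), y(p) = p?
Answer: -3840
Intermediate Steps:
r = 2
b(B) = -4 (b(B) = -2*2 = -4)
K(W) = 3
N(m) = 5 (N(m) = 3 + 2 = 5)
(-32*(19 - 1*(-5)))*N(1) = -32*(19 - 1*(-5))*5 = -32*(19 + 5)*5 = -32*24*5 = -768*5 = -3840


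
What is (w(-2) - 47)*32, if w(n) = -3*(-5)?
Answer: -1024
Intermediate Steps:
w(n) = 15
(w(-2) - 47)*32 = (15 - 47)*32 = -32*32 = -1024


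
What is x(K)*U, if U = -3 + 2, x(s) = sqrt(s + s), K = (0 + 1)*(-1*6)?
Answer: -2*I*sqrt(3) ≈ -3.4641*I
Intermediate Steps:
K = -6 (K = 1*(-6) = -6)
x(s) = sqrt(2)*sqrt(s) (x(s) = sqrt(2*s) = sqrt(2)*sqrt(s))
U = -1
x(K)*U = (sqrt(2)*sqrt(-6))*(-1) = (sqrt(2)*(I*sqrt(6)))*(-1) = (2*I*sqrt(3))*(-1) = -2*I*sqrt(3)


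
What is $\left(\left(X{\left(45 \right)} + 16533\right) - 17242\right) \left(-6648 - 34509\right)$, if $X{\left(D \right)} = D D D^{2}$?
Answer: $-168740242812$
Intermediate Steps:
$X{\left(D \right)} = D^{4}$ ($X{\left(D \right)} = D^{2} D^{2} = D^{4}$)
$\left(\left(X{\left(45 \right)} + 16533\right) - 17242\right) \left(-6648 - 34509\right) = \left(\left(45^{4} + 16533\right) - 17242\right) \left(-6648 - 34509\right) = \left(\left(4100625 + 16533\right) - 17242\right) \left(-6648 - 34509\right) = \left(4117158 - 17242\right) \left(-6648 - 34509\right) = 4099916 \left(-41157\right) = -168740242812$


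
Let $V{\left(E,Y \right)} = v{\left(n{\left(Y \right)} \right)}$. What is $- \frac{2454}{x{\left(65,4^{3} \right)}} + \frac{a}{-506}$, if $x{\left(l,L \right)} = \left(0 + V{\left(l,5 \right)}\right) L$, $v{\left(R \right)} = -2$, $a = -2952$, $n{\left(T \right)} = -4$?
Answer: $\frac{404895}{16192} \approx 25.006$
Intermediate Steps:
$V{\left(E,Y \right)} = -2$
$x{\left(l,L \right)} = - 2 L$ ($x{\left(l,L \right)} = \left(0 - 2\right) L = - 2 L$)
$- \frac{2454}{x{\left(65,4^{3} \right)}} + \frac{a}{-506} = - \frac{2454}{\left(-2\right) 4^{3}} - \frac{2952}{-506} = - \frac{2454}{\left(-2\right) 64} - - \frac{1476}{253} = - \frac{2454}{-128} + \frac{1476}{253} = \left(-2454\right) \left(- \frac{1}{128}\right) + \frac{1476}{253} = \frac{1227}{64} + \frac{1476}{253} = \frac{404895}{16192}$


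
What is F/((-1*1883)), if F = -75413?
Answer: 75413/1883 ≈ 40.049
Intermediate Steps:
F/((-1*1883)) = -75413/((-1*1883)) = -75413/(-1883) = -75413*(-1/1883) = 75413/1883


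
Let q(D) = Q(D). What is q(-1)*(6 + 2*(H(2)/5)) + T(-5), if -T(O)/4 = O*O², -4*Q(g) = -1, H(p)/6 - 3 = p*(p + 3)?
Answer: 5093/10 ≈ 509.30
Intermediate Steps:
H(p) = 18 + 6*p*(3 + p) (H(p) = 18 + 6*(p*(p + 3)) = 18 + 6*(p*(3 + p)) = 18 + 6*p*(3 + p))
Q(g) = ¼ (Q(g) = -¼*(-1) = ¼)
T(O) = -4*O³ (T(O) = -4*O*O² = -4*O³)
q(D) = ¼
q(-1)*(6 + 2*(H(2)/5)) + T(-5) = (6 + 2*((18 + 6*2² + 18*2)/5))/4 - 4*(-5)³ = (6 + 2*((18 + 6*4 + 36)*(⅕)))/4 - 4*(-125) = (6 + 2*((18 + 24 + 36)*(⅕)))/4 + 500 = (6 + 2*(78*(⅕)))/4 + 500 = (6 + 2*(78/5))/4 + 500 = (6 + 156/5)/4 + 500 = (¼)*(186/5) + 500 = 93/10 + 500 = 5093/10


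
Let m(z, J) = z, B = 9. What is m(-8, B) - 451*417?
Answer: -188075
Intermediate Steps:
m(-8, B) - 451*417 = -8 - 451*417 = -8 - 188067 = -188075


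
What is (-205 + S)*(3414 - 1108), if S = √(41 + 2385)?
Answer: -472730 + 2306*√2426 ≈ -3.5915e+5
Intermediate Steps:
S = √2426 ≈ 49.254
(-205 + S)*(3414 - 1108) = (-205 + √2426)*(3414 - 1108) = (-205 + √2426)*2306 = -472730 + 2306*√2426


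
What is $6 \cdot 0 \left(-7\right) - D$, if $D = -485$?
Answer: $485$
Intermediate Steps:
$6 \cdot 0 \left(-7\right) - D = 6 \cdot 0 \left(-7\right) - -485 = 0 \left(-7\right) + 485 = 0 + 485 = 485$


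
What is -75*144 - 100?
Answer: -10900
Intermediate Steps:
-75*144 - 100 = -10800 - 100 = -10900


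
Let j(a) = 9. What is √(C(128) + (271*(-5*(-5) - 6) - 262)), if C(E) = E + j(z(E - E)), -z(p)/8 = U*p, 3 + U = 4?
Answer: 4*√314 ≈ 70.880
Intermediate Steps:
U = 1 (U = -3 + 4 = 1)
z(p) = -8*p
C(E) = 9 + E (C(E) = E + 9 = 9 + E)
√(C(128) + (271*(-5*(-5) - 6) - 262)) = √((9 + 128) + (271*(-5*(-5) - 6) - 262)) = √(137 + (271*(25 - 6) - 262)) = √(137 + (271*19 - 262)) = √(137 + (5149 - 262)) = √(137 + 4887) = √5024 = 4*√314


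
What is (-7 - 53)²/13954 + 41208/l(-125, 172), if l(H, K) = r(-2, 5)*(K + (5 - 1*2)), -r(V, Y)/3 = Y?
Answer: -94261072/6104875 ≈ -15.440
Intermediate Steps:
r(V, Y) = -3*Y
l(H, K) = -45 - 15*K (l(H, K) = (-3*5)*(K + (5 - 1*2)) = -15*(K + (5 - 2)) = -15*(K + 3) = -15*(3 + K) = -45 - 15*K)
(-7 - 53)²/13954 + 41208/l(-125, 172) = (-7 - 53)²/13954 + 41208/(-45 - 15*172) = (-60)²*(1/13954) + 41208/(-45 - 2580) = 3600*(1/13954) + 41208/(-2625) = 1800/6977 + 41208*(-1/2625) = 1800/6977 - 13736/875 = -94261072/6104875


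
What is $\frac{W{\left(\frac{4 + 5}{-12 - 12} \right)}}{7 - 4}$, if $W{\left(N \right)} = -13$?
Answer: $- \frac{13}{3} \approx -4.3333$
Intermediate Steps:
$\frac{W{\left(\frac{4 + 5}{-12 - 12} \right)}}{7 - 4} = - \frac{13}{7 - 4} = - \frac{13}{3}$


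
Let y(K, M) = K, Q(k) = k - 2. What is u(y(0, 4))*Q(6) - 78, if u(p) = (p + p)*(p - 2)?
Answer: -78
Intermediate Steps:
Q(k) = -2 + k
u(p) = 2*p*(-2 + p) (u(p) = (2*p)*(-2 + p) = 2*p*(-2 + p))
u(y(0, 4))*Q(6) - 78 = (2*0*(-2 + 0))*(-2 + 6) - 78 = (2*0*(-2))*4 - 78 = 0*4 - 78 = 0 - 78 = -78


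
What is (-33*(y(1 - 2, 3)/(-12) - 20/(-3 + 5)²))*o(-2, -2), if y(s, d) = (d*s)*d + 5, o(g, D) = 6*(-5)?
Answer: -4620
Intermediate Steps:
o(g, D) = -30
y(s, d) = 5 + s*d² (y(s, d) = s*d² + 5 = 5 + s*d²)
(-33*(y(1 - 2, 3)/(-12) - 20/(-3 + 5)²))*o(-2, -2) = -33*((5 + (1 - 2)*3²)/(-12) - 20/(-3 + 5)²)*(-30) = -33*((5 - 1*9)*(-1/12) - 20/(2²))*(-30) = -33*((5 - 9)*(-1/12) - 20/4)*(-30) = -33*(-4*(-1/12) - 20*¼)*(-30) = -33*(⅓ - 5)*(-30) = -33*(-14/3)*(-30) = 154*(-30) = -4620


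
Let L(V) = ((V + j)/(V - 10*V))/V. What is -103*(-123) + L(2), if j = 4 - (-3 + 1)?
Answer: 114019/9 ≈ 12669.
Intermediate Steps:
j = 6 (j = 4 - 1*(-2) = 4 + 2 = 6)
L(V) = -(6 + V)/(9*V²) (L(V) = ((V + 6)/(V - 10*V))/V = ((6 + V)/((-9*V)))/V = ((6 + V)*(-1/(9*V)))/V = (-(6 + V)/(9*V))/V = -(6 + V)/(9*V²))
-103*(-123) + L(2) = -103*(-123) + (⅑)*(-6 - 1*2)/2² = 12669 + (⅑)*(¼)*(-6 - 2) = 12669 + (⅑)*(¼)*(-8) = 12669 - 2/9 = 114019/9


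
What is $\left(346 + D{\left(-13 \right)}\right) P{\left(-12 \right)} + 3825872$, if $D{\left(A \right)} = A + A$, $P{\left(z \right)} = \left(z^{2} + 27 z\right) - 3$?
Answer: $3767312$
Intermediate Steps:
$P{\left(z \right)} = -3 + z^{2} + 27 z$
$D{\left(A \right)} = 2 A$
$\left(346 + D{\left(-13 \right)}\right) P{\left(-12 \right)} + 3825872 = \left(346 + 2 \left(-13\right)\right) \left(-3 + \left(-12\right)^{2} + 27 \left(-12\right)\right) + 3825872 = \left(346 - 26\right) \left(-3 + 144 - 324\right) + 3825872 = 320 \left(-183\right) + 3825872 = -58560 + 3825872 = 3767312$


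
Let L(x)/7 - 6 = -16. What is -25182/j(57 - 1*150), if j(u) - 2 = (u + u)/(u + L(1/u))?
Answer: -2052333/256 ≈ -8016.9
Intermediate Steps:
L(x) = -70 (L(x) = 42 + 7*(-16) = 42 - 112 = -70)
j(u) = 2 + 2*u/(-70 + u) (j(u) = 2 + (u + u)/(u - 70) = 2 + (2*u)/(-70 + u) = 2 + 2*u/(-70 + u))
-25182/j(57 - 1*150) = -25182*(-70 + (57 - 1*150))/(4*(-35 + (57 - 1*150))) = -25182*(-70 + (57 - 150))/(4*(-35 + (57 - 150))) = -25182*(-70 - 93)/(4*(-35 - 93)) = -25182/(4*(-128)/(-163)) = -25182/(4*(-1/163)*(-128)) = -25182/512/163 = -25182*163/512 = -2052333/256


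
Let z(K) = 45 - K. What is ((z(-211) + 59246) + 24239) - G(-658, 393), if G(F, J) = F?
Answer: 84399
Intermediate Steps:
((z(-211) + 59246) + 24239) - G(-658, 393) = (((45 - 1*(-211)) + 59246) + 24239) - 1*(-658) = (((45 + 211) + 59246) + 24239) + 658 = ((256 + 59246) + 24239) + 658 = (59502 + 24239) + 658 = 83741 + 658 = 84399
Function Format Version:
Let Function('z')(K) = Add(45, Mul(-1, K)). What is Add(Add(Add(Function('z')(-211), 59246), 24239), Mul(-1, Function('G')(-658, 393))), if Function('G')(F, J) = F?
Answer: 84399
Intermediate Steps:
Add(Add(Add(Function('z')(-211), 59246), 24239), Mul(-1, Function('G')(-658, 393))) = Add(Add(Add(Add(45, Mul(-1, -211)), 59246), 24239), Mul(-1, -658)) = Add(Add(Add(Add(45, 211), 59246), 24239), 658) = Add(Add(Add(256, 59246), 24239), 658) = Add(Add(59502, 24239), 658) = Add(83741, 658) = 84399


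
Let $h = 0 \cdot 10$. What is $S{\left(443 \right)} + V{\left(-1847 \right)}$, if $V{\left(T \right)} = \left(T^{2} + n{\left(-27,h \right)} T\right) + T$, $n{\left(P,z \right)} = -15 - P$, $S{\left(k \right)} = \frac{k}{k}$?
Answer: $3387399$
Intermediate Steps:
$h = 0$
$S{\left(k \right)} = 1$
$V{\left(T \right)} = T^{2} + 13 T$ ($V{\left(T \right)} = \left(T^{2} + \left(-15 - -27\right) T\right) + T = \left(T^{2} + \left(-15 + 27\right) T\right) + T = \left(T^{2} + 12 T\right) + T = T^{2} + 13 T$)
$S{\left(443 \right)} + V{\left(-1847 \right)} = 1 - 1847 \left(13 - 1847\right) = 1 - -3387398 = 1 + 3387398 = 3387399$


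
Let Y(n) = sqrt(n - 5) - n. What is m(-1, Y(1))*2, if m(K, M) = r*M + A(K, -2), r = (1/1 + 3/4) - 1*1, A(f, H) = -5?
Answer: -23/2 + 3*I ≈ -11.5 + 3.0*I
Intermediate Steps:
Y(n) = sqrt(-5 + n) - n
r = 3/4 (r = (1*1 + 3*(1/4)) - 1 = (1 + 3/4) - 1 = 7/4 - 1 = 3/4 ≈ 0.75000)
m(K, M) = -5 + 3*M/4 (m(K, M) = 3*M/4 - 5 = -5 + 3*M/4)
m(-1, Y(1))*2 = (-5 + 3*(sqrt(-5 + 1) - 1*1)/4)*2 = (-5 + 3*(sqrt(-4) - 1)/4)*2 = (-5 + 3*(2*I - 1)/4)*2 = (-5 + 3*(-1 + 2*I)/4)*2 = (-5 + (-3/4 + 3*I/2))*2 = (-23/4 + 3*I/2)*2 = -23/2 + 3*I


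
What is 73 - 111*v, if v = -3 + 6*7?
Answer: -4256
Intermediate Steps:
v = 39 (v = -3 + 42 = 39)
73 - 111*v = 73 - 111*39 = 73 - 4329 = -4256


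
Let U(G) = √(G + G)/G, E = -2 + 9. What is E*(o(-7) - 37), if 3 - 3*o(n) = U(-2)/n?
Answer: -252 - I/3 ≈ -252.0 - 0.33333*I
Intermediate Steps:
E = 7
U(G) = √2/√G (U(G) = √(2*G)/G = (√2*√G)/G = √2/√G)
o(n) = 1 + I/(3*n) (o(n) = 1 - √2/√(-2)/(3*n) = 1 - √2*(-I*√2/2)/(3*n) = 1 - (-I)/(3*n) = 1 - (-1)*I/(3*n) = 1 + I/(3*n))
E*(o(-7) - 37) = 7*((-7 + I/3)/(-7) - 37) = 7*(-(-7 + I/3)/7 - 37) = 7*((1 - I/21) - 37) = 7*(-36 - I/21) = -252 - I/3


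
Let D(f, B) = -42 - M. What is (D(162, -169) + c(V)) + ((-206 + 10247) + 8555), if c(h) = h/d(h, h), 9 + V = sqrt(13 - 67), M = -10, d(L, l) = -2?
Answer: 37137/2 - 3*I*sqrt(6)/2 ≈ 18569.0 - 3.6742*I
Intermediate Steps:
D(f, B) = -32 (D(f, B) = -42 - 1*(-10) = -42 + 10 = -32)
V = -9 + 3*I*sqrt(6) (V = -9 + sqrt(13 - 67) = -9 + sqrt(-54) = -9 + 3*I*sqrt(6) ≈ -9.0 + 7.3485*I)
c(h) = -h/2 (c(h) = h/(-2) = h*(-1/2) = -h/2)
(D(162, -169) + c(V)) + ((-206 + 10247) + 8555) = (-32 - (-9 + 3*I*sqrt(6))/2) + ((-206 + 10247) + 8555) = (-32 + (9/2 - 3*I*sqrt(6)/2)) + (10041 + 8555) = (-55/2 - 3*I*sqrt(6)/2) + 18596 = 37137/2 - 3*I*sqrt(6)/2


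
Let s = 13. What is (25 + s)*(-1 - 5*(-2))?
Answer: 342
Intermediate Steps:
(25 + s)*(-1 - 5*(-2)) = (25 + 13)*(-1 - 5*(-2)) = 38*(-1 + 10) = 38*9 = 342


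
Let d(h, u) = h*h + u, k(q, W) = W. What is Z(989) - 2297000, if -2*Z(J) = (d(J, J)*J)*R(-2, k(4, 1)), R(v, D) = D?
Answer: -486466895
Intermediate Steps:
d(h, u) = u + h² (d(h, u) = h² + u = u + h²)
Z(J) = -J*(J + J²)/2 (Z(J) = -(J + J²)*J/2 = -J*(J + J²)/2)
Z(989) - 2297000 = -½*989²*(1 + 989) - 2297000 = -½*978121*990 - 2297000 = -484169895 - 2297000 = -486466895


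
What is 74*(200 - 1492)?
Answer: -95608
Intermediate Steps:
74*(200 - 1492) = 74*(-1292) = -95608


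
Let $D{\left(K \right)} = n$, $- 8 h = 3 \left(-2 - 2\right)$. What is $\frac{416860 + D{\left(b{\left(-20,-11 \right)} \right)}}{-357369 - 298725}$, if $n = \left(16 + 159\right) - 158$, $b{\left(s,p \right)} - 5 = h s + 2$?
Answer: $- \frac{138959}{218698} \approx -0.63539$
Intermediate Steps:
$h = \frac{3}{2}$ ($h = - \frac{3 \left(-2 - 2\right)}{8} = - \frac{3 \left(-4\right)}{8} = \left(- \frac{1}{8}\right) \left(-12\right) = \frac{3}{2} \approx 1.5$)
$b{\left(s,p \right)} = 7 + \frac{3 s}{2}$ ($b{\left(s,p \right)} = 5 + \left(\frac{3 s}{2} + 2\right) = 5 + \left(2 + \frac{3 s}{2}\right) = 7 + \frac{3 s}{2}$)
$n = 17$ ($n = 175 - 158 = 17$)
$D{\left(K \right)} = 17$
$\frac{416860 + D{\left(b{\left(-20,-11 \right)} \right)}}{-357369 - 298725} = \frac{416860 + 17}{-357369 - 298725} = \frac{416877}{-656094} = 416877 \left(- \frac{1}{656094}\right) = - \frac{138959}{218698}$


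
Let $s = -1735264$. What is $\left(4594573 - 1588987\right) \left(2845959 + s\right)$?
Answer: $3338289342270$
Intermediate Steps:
$\left(4594573 - 1588987\right) \left(2845959 + s\right) = \left(4594573 - 1588987\right) \left(2845959 - 1735264\right) = 3005586 \cdot 1110695 = 3338289342270$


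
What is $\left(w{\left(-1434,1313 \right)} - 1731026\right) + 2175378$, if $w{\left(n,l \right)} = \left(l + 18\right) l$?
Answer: $2191955$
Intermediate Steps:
$w{\left(n,l \right)} = l \left(18 + l\right)$ ($w{\left(n,l \right)} = \left(18 + l\right) l = l \left(18 + l\right)$)
$\left(w{\left(-1434,1313 \right)} - 1731026\right) + 2175378 = \left(1313 \left(18 + 1313\right) - 1731026\right) + 2175378 = \left(1313 \cdot 1331 - 1731026\right) + 2175378 = \left(1747603 - 1731026\right) + 2175378 = 16577 + 2175378 = 2191955$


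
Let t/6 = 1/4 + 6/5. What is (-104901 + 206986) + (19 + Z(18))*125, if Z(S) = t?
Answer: 211095/2 ≈ 1.0555e+5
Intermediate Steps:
t = 87/10 (t = 6*(1/4 + 6/5) = 6*(29/20) = 87/10 ≈ 8.7000)
Z(S) = 87/10
(-104901 + 206986) + (19 + Z(18))*125 = (-104901 + 206986) + (19 + 87/10)*125 = 102085 + (277/10)*125 = 102085 + 6925/2 = 211095/2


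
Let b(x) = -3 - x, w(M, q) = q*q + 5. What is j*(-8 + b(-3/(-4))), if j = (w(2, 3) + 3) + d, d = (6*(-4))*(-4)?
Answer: -5311/4 ≈ -1327.8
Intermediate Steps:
w(M, q) = 5 + q**2 (w(M, q) = q**2 + 5 = 5 + q**2)
d = 96 (d = -24*(-4) = 96)
j = 113 (j = ((5 + 3**2) + 3) + 96 = ((5 + 9) + 3) + 96 = (14 + 3) + 96 = 17 + 96 = 113)
j*(-8 + b(-3/(-4))) = 113*(-8 + (-3 - (-3)/(-4))) = 113*(-8 + (-3 - (-3)*(-1)/4)) = 113*(-8 + (-3 - 1*3/4)) = 113*(-8 + (-3 - 3/4)) = 113*(-8 - 15/4) = 113*(-47/4) = -5311/4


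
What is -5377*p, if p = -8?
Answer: 43016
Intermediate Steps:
-5377*p = -5377*(-8) = 43016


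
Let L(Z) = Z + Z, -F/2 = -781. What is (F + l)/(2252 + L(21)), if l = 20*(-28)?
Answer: 501/1147 ≈ 0.43679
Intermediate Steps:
F = 1562 (F = -2*(-781) = 1562)
L(Z) = 2*Z
l = -560
(F + l)/(2252 + L(21)) = (1562 - 560)/(2252 + 2*21) = 1002/(2252 + 42) = 1002/2294 = 1002*(1/2294) = 501/1147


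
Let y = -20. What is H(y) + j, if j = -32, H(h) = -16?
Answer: -48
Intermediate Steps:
H(y) + j = -16 - 32 = -48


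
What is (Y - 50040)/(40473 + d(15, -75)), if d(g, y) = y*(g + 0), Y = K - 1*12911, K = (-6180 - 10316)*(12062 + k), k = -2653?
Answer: -155273815/39348 ≈ -3946.2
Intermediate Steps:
K = -155210864 (K = (-6180 - 10316)*(12062 - 2653) = -16496*9409 = -155210864)
Y = -155223775 (Y = -155210864 - 1*12911 = -155210864 - 12911 = -155223775)
d(g, y) = g*y (d(g, y) = y*g = g*y)
(Y - 50040)/(40473 + d(15, -75)) = (-155223775 - 50040)/(40473 + 15*(-75)) = -155273815/(40473 - 1125) = -155273815/39348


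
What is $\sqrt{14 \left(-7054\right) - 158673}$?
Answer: $i \sqrt{257429} \approx 507.37 i$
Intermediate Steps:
$\sqrt{14 \left(-7054\right) - 158673} = \sqrt{-98756 - 158673} = \sqrt{-257429} = i \sqrt{257429}$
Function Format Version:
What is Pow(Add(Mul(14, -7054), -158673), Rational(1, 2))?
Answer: Mul(I, Pow(257429, Rational(1, 2))) ≈ Mul(507.37, I)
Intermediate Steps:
Pow(Add(Mul(14, -7054), -158673), Rational(1, 2)) = Pow(Add(-98756, -158673), Rational(1, 2)) = Pow(-257429, Rational(1, 2)) = Mul(I, Pow(257429, Rational(1, 2)))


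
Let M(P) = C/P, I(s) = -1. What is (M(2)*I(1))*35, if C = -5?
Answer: 175/2 ≈ 87.500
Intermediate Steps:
M(P) = -5/P
(M(2)*I(1))*35 = (-5/2*(-1))*35 = (-5*1/2*(-1))*35 = -5/2*(-1)*35 = (5/2)*35 = 175/2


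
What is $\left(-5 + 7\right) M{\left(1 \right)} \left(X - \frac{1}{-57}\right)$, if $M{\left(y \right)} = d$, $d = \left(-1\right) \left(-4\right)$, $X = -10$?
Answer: $- \frac{4552}{57} \approx -79.86$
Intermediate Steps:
$d = 4$
$M{\left(y \right)} = 4$
$\left(-5 + 7\right) M{\left(1 \right)} \left(X - \frac{1}{-57}\right) = \left(-5 + 7\right) 4 \left(-10 - \frac{1}{-57}\right) = 2 \cdot 4 \left(-10 - - \frac{1}{57}\right) = 8 \left(-10 + \frac{1}{57}\right) = 8 \left(- \frac{569}{57}\right) = - \frac{4552}{57}$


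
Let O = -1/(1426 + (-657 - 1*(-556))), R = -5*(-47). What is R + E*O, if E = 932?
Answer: 310443/1325 ≈ 234.30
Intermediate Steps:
R = 235
O = -1/1325 (O = -1/(1426 + (-657 + 556)) = -1/(1426 - 101) = -1/1325 ≈ -0.00075472)
R + E*O = 235 + 932*(-1/1325) = 235 - 932/1325 = 310443/1325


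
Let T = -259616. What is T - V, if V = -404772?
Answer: 145156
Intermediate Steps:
T - V = -259616 - 1*(-404772) = -259616 + 404772 = 145156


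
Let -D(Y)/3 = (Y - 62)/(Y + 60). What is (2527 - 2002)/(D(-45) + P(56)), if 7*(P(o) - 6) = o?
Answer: 875/59 ≈ 14.831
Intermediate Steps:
D(Y) = -3*(-62 + Y)/(60 + Y) (D(Y) = -3*(Y - 62)/(Y + 60) = -3*(-62 + Y)/(60 + Y))
P(o) = 6 + o/7
(2527 - 2002)/(D(-45) + P(56)) = (2527 - 2002)/(3*(62 - 1*(-45))/(60 - 45) + (6 + (⅐)*56)) = 525/(3*(62 + 45)/15 + (6 + 8)) = 525/(3*(1/15)*107 + 14) = 525/(107/5 + 14) = 525/(177/5) = 525*(5/177) = 875/59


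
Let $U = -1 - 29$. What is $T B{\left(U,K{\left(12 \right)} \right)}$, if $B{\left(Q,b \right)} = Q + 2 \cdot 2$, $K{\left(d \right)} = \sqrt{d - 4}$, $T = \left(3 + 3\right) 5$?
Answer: $-780$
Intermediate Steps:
$T = 30$ ($T = 6 \cdot 5 = 30$)
$U = -30$
$K{\left(d \right)} = \sqrt{-4 + d}$
$B{\left(Q,b \right)} = 4 + Q$ ($B{\left(Q,b \right)} = Q + 4 = 4 + Q$)
$T B{\left(U,K{\left(12 \right)} \right)} = 30 \left(4 - 30\right) = 30 \left(-26\right) = -780$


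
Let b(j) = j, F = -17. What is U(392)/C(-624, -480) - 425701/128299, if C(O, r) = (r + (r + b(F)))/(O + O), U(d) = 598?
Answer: 95334147019/125348123 ≈ 760.55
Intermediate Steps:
C(O, r) = (-17 + 2*r)/(2*O) (C(O, r) = (r + (r - 17))/(O + O) = (r + (-17 + r))/((2*O)) = (-17 + 2*r)*(1/(2*O)) = (-17 + 2*r)/(2*O))
U(392)/C(-624, -480) - 425701/128299 = 598/(((-17/2 - 480)/(-624))) - 425701/128299 = 598/((-1/624*(-977/2))) - 425701*1/128299 = 598/(977/1248) - 425701/128299 = 598*(1248/977) - 425701/128299 = 746304/977 - 425701/128299 = 95334147019/125348123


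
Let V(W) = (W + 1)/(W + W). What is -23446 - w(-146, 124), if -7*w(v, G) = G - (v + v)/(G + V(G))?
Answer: -5063693830/216139 ≈ -23428.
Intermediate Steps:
V(W) = (1 + W)/(2*W) (V(W) = (1 + W)/((2*W)) = (1 + W)*(1/(2*W)) = (1 + W)/(2*W))
w(v, G) = -G/7 + 2*v/(7*(G + (1 + G)/(2*G))) (w(v, G) = -(G - (v + v)/(G + (1 + G)/(2*G)))/7 = -(G - 2*v/(G + (1 + G)/(2*G)))/7 = -G/7 + 2*v/(7*(G + (1 + G)/(2*G))))
-23446 - w(-146, 124) = -23446 - 124*(-1 - 1*124 - 2*124² + 4*(-146))/(7*(1 + 124 + 2*124²)) = -23446 - 124*(-1 - 124 - 2*15376 - 584)/(7*(1 + 124 + 2*15376)) = -23446 - 124*(-1 - 124 - 30752 - 584)/(7*(1 + 124 + 30752)) = -23446 - 124*(-31461)/(7*30877) = -23446 - 1*(-3901164/216139) = -23446 + 3901164/216139 = -5063693830/216139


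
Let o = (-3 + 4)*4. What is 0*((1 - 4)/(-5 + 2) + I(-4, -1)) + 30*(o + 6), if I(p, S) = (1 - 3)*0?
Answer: 300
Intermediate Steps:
o = 4 (o = 1*4 = 4)
I(p, S) = 0 (I(p, S) = -2*0 = 0)
0*((1 - 4)/(-5 + 2) + I(-4, -1)) + 30*(o + 6) = 0*((1 - 4)/(-5 + 2) + 0) + 30*(4 + 6) = 0*(-3/(-3) + 0) + 30*10 = 0*(-3*(-⅓) + 0) + 300 = 0*(1 + 0) + 300 = 0*1 + 300 = 0 + 300 = 300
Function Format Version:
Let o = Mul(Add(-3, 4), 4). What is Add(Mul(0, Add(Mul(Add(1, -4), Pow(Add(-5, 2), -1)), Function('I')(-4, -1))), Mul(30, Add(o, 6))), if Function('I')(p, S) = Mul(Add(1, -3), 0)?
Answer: 300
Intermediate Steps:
o = 4 (o = Mul(1, 4) = 4)
Function('I')(p, S) = 0 (Function('I')(p, S) = Mul(-2, 0) = 0)
Add(Mul(0, Add(Mul(Add(1, -4), Pow(Add(-5, 2), -1)), Function('I')(-4, -1))), Mul(30, Add(o, 6))) = Add(Mul(0, Add(Mul(Add(1, -4), Pow(Add(-5, 2), -1)), 0)), Mul(30, Add(4, 6))) = Add(Mul(0, Add(Mul(-3, Pow(-3, -1)), 0)), Mul(30, 10)) = Add(Mul(0, Add(Mul(-3, Rational(-1, 3)), 0)), 300) = Add(Mul(0, Add(1, 0)), 300) = Add(Mul(0, 1), 300) = Add(0, 300) = 300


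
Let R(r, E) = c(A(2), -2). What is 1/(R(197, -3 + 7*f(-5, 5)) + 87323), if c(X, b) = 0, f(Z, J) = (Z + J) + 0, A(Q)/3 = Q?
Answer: 1/87323 ≈ 1.1452e-5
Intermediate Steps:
A(Q) = 3*Q
f(Z, J) = J + Z (f(Z, J) = (J + Z) + 0 = J + Z)
R(r, E) = 0
1/(R(197, -3 + 7*f(-5, 5)) + 87323) = 1/(0 + 87323) = 1/87323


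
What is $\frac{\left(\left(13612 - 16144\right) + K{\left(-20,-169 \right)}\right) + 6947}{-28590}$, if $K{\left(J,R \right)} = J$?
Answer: $- \frac{293}{1906} \approx -0.15373$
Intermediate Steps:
$\frac{\left(\left(13612 - 16144\right) + K{\left(-20,-169 \right)}\right) + 6947}{-28590} = \frac{\left(\left(13612 - 16144\right) - 20\right) + 6947}{-28590} = \left(\left(-2532 - 20\right) + 6947\right) \left(- \frac{1}{28590}\right) = \left(-2552 + 6947\right) \left(- \frac{1}{28590}\right) = 4395 \left(- \frac{1}{28590}\right) = - \frac{293}{1906}$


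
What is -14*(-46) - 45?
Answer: 599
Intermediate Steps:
-14*(-46) - 45 = 644 - 45 = 599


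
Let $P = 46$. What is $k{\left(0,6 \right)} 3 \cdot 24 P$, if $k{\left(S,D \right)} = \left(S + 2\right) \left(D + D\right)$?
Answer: $79488$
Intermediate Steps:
$k{\left(S,D \right)} = 2 D \left(2 + S\right)$ ($k{\left(S,D \right)} = \left(2 + S\right) 2 D = 2 D \left(2 + S\right)$)
$k{\left(0,6 \right)} 3 \cdot 24 P = 2 \cdot 6 \left(2 + 0\right) 3 \cdot 24 \cdot 46 = 2 \cdot 6 \cdot 2 \cdot 3 \cdot 24 \cdot 46 = 24 \cdot 3 \cdot 24 \cdot 46 = 72 \cdot 24 \cdot 46 = 1728 \cdot 46 = 79488$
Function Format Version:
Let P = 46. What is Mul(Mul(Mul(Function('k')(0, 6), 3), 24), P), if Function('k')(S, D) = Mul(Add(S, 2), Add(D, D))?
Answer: 79488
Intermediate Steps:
Function('k')(S, D) = Mul(2, D, Add(2, S)) (Function('k')(S, D) = Mul(Add(2, S), Mul(2, D)) = Mul(2, D, Add(2, S)))
Mul(Mul(Mul(Function('k')(0, 6), 3), 24), P) = Mul(Mul(Mul(Mul(2, 6, Add(2, 0)), 3), 24), 46) = Mul(Mul(Mul(Mul(2, 6, 2), 3), 24), 46) = Mul(Mul(Mul(24, 3), 24), 46) = Mul(Mul(72, 24), 46) = Mul(1728, 46) = 79488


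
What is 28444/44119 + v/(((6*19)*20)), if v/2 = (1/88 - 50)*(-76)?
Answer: 231625561/58237080 ≈ 3.9773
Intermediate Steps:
v = 83581/11 (v = 2*((1/88 - 50)*(-76)) = 2*(-4399/88*(-76)) = 2*(83581/22) = 83581/11 ≈ 7598.3)
28444/44119 + v/(((6*19)*20)) = 28444/44119 + 83581/(11*(((6*19)*20))) = 28444*(1/44119) + 83581/(11*((114*20))) = 28444/44119 + (83581/11)/2280 = 28444/44119 + (83581/11)*(1/2280) = 28444/44119 + 4399/1320 = 231625561/58237080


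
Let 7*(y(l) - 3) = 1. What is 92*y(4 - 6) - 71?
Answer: 1527/7 ≈ 218.14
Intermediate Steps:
y(l) = 22/7 (y(l) = 3 + (⅐)*1 = 3 + ⅐ = 22/7)
92*y(4 - 6) - 71 = 92*(22/7) - 71 = 2024/7 - 71 = 1527/7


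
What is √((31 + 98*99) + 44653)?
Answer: √54386 ≈ 233.21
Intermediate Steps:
√((31 + 98*99) + 44653) = √((31 + 9702) + 44653) = √(9733 + 44653) = √54386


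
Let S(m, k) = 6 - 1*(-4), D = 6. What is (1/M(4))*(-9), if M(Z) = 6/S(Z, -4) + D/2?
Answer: -5/2 ≈ -2.5000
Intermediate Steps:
S(m, k) = 10 (S(m, k) = 6 + 4 = 10)
M(Z) = 18/5 (M(Z) = 6/10 + 6/2 = 6*(1/10) + 6*(1/2) = 3/5 + 3 = 18/5)
(1/M(4))*(-9) = (1/(18/5))*(-9) = (1*(5/18))*(-9) = (5/18)*(-9) = -5/2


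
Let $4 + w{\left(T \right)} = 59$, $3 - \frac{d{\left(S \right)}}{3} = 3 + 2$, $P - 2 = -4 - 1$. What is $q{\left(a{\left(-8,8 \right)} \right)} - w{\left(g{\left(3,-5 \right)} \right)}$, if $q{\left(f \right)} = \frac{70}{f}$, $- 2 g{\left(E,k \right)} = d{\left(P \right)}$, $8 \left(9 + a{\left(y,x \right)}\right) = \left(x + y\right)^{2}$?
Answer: $- \frac{565}{9} \approx -62.778$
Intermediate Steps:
$P = -3$ ($P = 2 - 5 = -3$)
$d{\left(S \right)} = -6$ ($d{\left(S \right)} = 9 - 3 \left(3 + 2\right) = 9 - 15 = -6$)
$a{\left(y,x \right)} = -9 + \frac{\left(x + y\right)^{2}}{8}$
$g{\left(E,k \right)} = 3$ ($g{\left(E,k \right)} = \left(- \frac{1}{2}\right) \left(-6\right) = 3$)
$w{\left(T \right)} = 55$ ($w{\left(T \right)} = -4 + 59 = 55$)
$q{\left(a{\left(-8,8 \right)} \right)} - w{\left(g{\left(3,-5 \right)} \right)} = \frac{70}{-9 + \frac{\left(8 - 8\right)^{2}}{8}} - 55 = \frac{70}{-9 + \frac{0^{2}}{8}} - 55 = \frac{70}{-9 + \frac{1}{8} \cdot 0} - 55 = \frac{70}{-9 + 0} - 55 = \frac{70}{-9} - 55 = 70 \left(- \frac{1}{9}\right) - 55 = - \frac{70}{9} - 55 = - \frac{565}{9}$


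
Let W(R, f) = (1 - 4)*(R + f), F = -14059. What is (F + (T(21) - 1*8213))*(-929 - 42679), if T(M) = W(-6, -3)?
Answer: 970059960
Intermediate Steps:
W(R, f) = -3*R - 3*f (W(R, f) = -3*(R + f) = -3*R - 3*f)
T(M) = 27 (T(M) = -3*(-6) - 3*(-3) = 18 + 9 = 27)
(F + (T(21) - 1*8213))*(-929 - 42679) = (-14059 + (27 - 1*8213))*(-929 - 42679) = (-14059 + (27 - 8213))*(-43608) = (-14059 - 8186)*(-43608) = -22245*(-43608) = 970059960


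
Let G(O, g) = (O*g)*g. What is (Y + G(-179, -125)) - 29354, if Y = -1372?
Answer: -2827601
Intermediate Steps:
G(O, g) = O*g²
(Y + G(-179, -125)) - 29354 = (-1372 - 179*(-125)²) - 29354 = (-1372 - 179*15625) - 29354 = (-1372 - 2796875) - 29354 = -2798247 - 29354 = -2827601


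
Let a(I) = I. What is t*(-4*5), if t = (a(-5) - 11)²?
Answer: -5120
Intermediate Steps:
t = 256 (t = (-5 - 11)² = (-16)² = 256)
t*(-4*5) = 256*(-4*5) = 256*(-20) = -5120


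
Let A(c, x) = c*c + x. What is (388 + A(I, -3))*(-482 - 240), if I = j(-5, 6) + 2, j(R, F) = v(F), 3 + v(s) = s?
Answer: -296020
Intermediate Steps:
v(s) = -3 + s
j(R, F) = -3 + F
I = 5 (I = (-3 + 6) + 2 = 3 + 2 = 5)
A(c, x) = x + c² (A(c, x) = c² + x = x + c²)
(388 + A(I, -3))*(-482 - 240) = (388 + (-3 + 5²))*(-482 - 240) = (388 + (-3 + 25))*(-722) = (388 + 22)*(-722) = 410*(-722) = -296020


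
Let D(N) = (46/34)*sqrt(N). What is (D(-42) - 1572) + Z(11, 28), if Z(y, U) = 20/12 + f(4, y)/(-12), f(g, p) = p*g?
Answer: -1574 + 23*I*sqrt(42)/17 ≈ -1574.0 + 8.7681*I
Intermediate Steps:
f(g, p) = g*p
Z(y, U) = 5/3 - y/3 (Z(y, U) = 20/12 + (4*y)/(-12) = 20*(1/12) + (4*y)*(-1/12) = 5/3 - y/3)
D(N) = 23*sqrt(N)/17 (D(N) = (46*(1/34))*sqrt(N) = 23*sqrt(N)/17)
(D(-42) - 1572) + Z(11, 28) = (23*sqrt(-42)/17 - 1572) + (5/3 - 1/3*11) = (23*(I*sqrt(42))/17 - 1572) + (5/3 - 11/3) = (23*I*sqrt(42)/17 - 1572) - 2 = (-1572 + 23*I*sqrt(42)/17) - 2 = -1574 + 23*I*sqrt(42)/17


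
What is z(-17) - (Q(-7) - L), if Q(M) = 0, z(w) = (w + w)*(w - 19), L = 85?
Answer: 1309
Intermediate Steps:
z(w) = 2*w*(-19 + w) (z(w) = (2*w)*(-19 + w) = 2*w*(-19 + w))
z(-17) - (Q(-7) - L) = 2*(-17)*(-19 - 17) - (0 - 1*85) = 2*(-17)*(-36) - (0 - 85) = 1224 - 1*(-85) = 1224 + 85 = 1309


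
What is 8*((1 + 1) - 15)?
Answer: -104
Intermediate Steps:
8*((1 + 1) - 15) = 8*(2 - 15) = 8*(-13) = -104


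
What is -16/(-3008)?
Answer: 1/188 ≈ 0.0053191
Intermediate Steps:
-16/(-3008) = -1/3008*(-16) = 1/188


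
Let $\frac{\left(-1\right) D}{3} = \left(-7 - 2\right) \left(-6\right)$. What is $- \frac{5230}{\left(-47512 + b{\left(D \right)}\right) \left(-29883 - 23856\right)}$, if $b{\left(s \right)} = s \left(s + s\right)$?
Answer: $\frac{2615}{133702632} \approx 1.9558 \cdot 10^{-5}$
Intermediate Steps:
$D = -162$ ($D = - 3 \left(-7 - 2\right) \left(-6\right) = - 3 \left(\left(-9\right) \left(-6\right)\right) = \left(-3\right) 54 = -162$)
$b{\left(s \right)} = 2 s^{2}$ ($b{\left(s \right)} = s 2 s = 2 s^{2}$)
$- \frac{5230}{\left(-47512 + b{\left(D \right)}\right) \left(-29883 - 23856\right)} = - \frac{5230}{\left(-47512 + 2 \left(-162\right)^{2}\right) \left(-29883 - 23856\right)} = - \frac{5230}{\left(-47512 + 2 \cdot 26244\right) \left(-53739\right)} = - \frac{5230}{\left(-47512 + 52488\right) \left(-53739\right)} = - \frac{5230}{4976 \left(-53739\right)} = - \frac{5230}{-267405264} = \left(-5230\right) \left(- \frac{1}{267405264}\right) = \frac{2615}{133702632}$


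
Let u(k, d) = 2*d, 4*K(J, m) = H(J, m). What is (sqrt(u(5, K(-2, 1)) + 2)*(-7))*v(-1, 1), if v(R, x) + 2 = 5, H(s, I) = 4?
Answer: -42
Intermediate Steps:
v(R, x) = 3 (v(R, x) = -2 + 5 = 3)
K(J, m) = 1 (K(J, m) = (1/4)*4 = 1)
(sqrt(u(5, K(-2, 1)) + 2)*(-7))*v(-1, 1) = (sqrt(2*1 + 2)*(-7))*3 = (sqrt(2 + 2)*(-7))*3 = (sqrt(4)*(-7))*3 = (2*(-7))*3 = -14*3 = -42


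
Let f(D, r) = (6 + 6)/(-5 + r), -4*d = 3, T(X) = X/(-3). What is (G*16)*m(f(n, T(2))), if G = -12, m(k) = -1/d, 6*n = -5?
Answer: -256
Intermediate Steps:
n = -⅚ (n = (⅙)*(-5) = -⅚ ≈ -0.83333)
T(X) = -X/3 (T(X) = X*(-⅓) = -X/3)
d = -¾ (d = -¼*3 = -¾ ≈ -0.75000)
f(D, r) = 12/(-5 + r)
m(k) = 4/3 (m(k) = -1/(-¾) = -1*(-4/3) = 4/3)
(G*16)*m(f(n, T(2))) = -12*16*(4/3) = -192*4/3 = -256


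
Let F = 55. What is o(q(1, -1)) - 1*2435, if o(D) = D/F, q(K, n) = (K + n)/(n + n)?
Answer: -2435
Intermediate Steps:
q(K, n) = (K + n)/(2*n) (q(K, n) = (K + n)/((2*n)) = (K + n)*(1/(2*n)) = (K + n)/(2*n))
o(D) = D/55
o(q(1, -1)) - 1*2435 = ((½)*(1 - 1)/(-1))/55 - 1*2435 = ((½)*(-1)*0)/55 - 2435 = (1/55)*0 - 2435 = 0 - 2435 = -2435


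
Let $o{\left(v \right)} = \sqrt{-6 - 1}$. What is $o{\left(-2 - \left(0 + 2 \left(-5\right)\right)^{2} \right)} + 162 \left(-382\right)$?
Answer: $-61884 + i \sqrt{7} \approx -61884.0 + 2.6458 i$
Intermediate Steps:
$o{\left(v \right)} = i \sqrt{7}$ ($o{\left(v \right)} = \sqrt{-7} = i \sqrt{7}$)
$o{\left(-2 - \left(0 + 2 \left(-5\right)\right)^{2} \right)} + 162 \left(-382\right) = i \sqrt{7} + 162 \left(-382\right) = i \sqrt{7} - 61884 = -61884 + i \sqrt{7}$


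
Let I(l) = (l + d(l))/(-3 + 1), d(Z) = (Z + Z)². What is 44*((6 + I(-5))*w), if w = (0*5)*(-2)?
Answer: 0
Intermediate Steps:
w = 0 (w = 0*(-2) = 0)
d(Z) = 4*Z² (d(Z) = (2*Z)² = 4*Z²)
I(l) = -2*l² - l/2 (I(l) = (l + 4*l²)/(-3 + 1) = (l + 4*l²)/(-2) = (l + 4*l²)*(-½) = -2*l² - l/2)
44*((6 + I(-5))*w) = 44*((6 + (½)*(-5)*(-1 - 4*(-5)))*0) = 44*((6 + (½)*(-5)*(-1 + 20))*0) = 44*((6 + (½)*(-5)*19)*0) = 44*((6 - 95/2)*0) = 44*(-83/2*0) = 44*0 = 0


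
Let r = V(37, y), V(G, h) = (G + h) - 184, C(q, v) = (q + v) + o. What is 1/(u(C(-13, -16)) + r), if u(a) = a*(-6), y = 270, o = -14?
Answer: 1/381 ≈ 0.0026247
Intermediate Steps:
C(q, v) = -14 + q + v (C(q, v) = (q + v) - 14 = -14 + q + v)
u(a) = -6*a
V(G, h) = -184 + G + h
r = 123 (r = -184 + 37 + 270 = 123)
1/(u(C(-13, -16)) + r) = 1/(-6*(-14 - 13 - 16) + 123) = 1/(-6*(-43) + 123) = 1/(258 + 123) = 1/381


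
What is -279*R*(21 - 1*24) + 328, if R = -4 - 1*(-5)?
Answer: 1165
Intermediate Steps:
R = 1 (R = -4 + 5 = 1)
-279*R*(21 - 1*24) + 328 = -279*(21 - 1*24) + 328 = -279*(21 - 24) + 328 = -279*(-3) + 328 = 837 + 328 = 1165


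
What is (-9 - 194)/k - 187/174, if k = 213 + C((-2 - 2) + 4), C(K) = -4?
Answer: -74405/36366 ≈ -2.0460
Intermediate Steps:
k = 209 (k = 213 - 4 = 209)
(-9 - 194)/k - 187/174 = (-9 - 194)/209 - 187/174 = -203*1/209 - 187*1/174 = -203/209 - 187/174 = -74405/36366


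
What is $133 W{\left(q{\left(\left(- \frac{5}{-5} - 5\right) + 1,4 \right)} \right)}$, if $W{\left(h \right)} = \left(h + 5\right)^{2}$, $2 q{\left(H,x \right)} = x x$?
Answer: $22477$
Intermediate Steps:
$q{\left(H,x \right)} = \frac{x^{2}}{2}$ ($q{\left(H,x \right)} = \frac{x x}{2} = \frac{x^{2}}{2}$)
$W{\left(h \right)} = \left(5 + h\right)^{2}$
$133 W{\left(q{\left(\left(- \frac{5}{-5} - 5\right) + 1,4 \right)} \right)} = 133 \left(5 + \frac{4^{2}}{2}\right)^{2} = 133 \left(5 + \frac{1}{2} \cdot 16\right)^{2} = 133 \left(5 + 8\right)^{2} = 133 \cdot 13^{2} = 133 \cdot 169 = 22477$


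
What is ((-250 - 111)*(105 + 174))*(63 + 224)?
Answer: -28906353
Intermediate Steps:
((-250 - 111)*(105 + 174))*(63 + 224) = -361*279*287 = -100719*287 = -28906353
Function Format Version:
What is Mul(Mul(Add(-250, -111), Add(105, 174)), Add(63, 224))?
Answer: -28906353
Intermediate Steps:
Mul(Mul(Add(-250, -111), Add(105, 174)), Add(63, 224)) = Mul(Mul(-361, 279), 287) = Mul(-100719, 287) = -28906353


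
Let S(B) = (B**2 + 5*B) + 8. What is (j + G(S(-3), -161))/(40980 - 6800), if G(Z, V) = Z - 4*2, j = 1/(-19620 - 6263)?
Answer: -155299/884680940 ≈ -0.00017554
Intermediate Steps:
j = -1/25883 (j = 1/(-25883) = -1/25883 ≈ -3.8635e-5)
S(B) = 8 + B**2 + 5*B
G(Z, V) = -8 + Z (G(Z, V) = Z - 8 = -8 + Z)
(j + G(S(-3), -161))/(40980 - 6800) = (-1/25883 + (-8 + (8 + (-3)**2 + 5*(-3))))/(40980 - 6800) = (-1/25883 + (-8 + (8 + 9 - 15)))/34180 = (-1/25883 + (-8 + 2))*(1/34180) = (-1/25883 - 6)*(1/34180) = -155299/25883*1/34180 = -155299/884680940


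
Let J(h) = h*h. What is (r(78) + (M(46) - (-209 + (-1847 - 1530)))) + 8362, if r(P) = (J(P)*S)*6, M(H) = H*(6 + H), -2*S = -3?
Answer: 69096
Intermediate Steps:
J(h) = h²
S = 3/2 (S = -½*(-3) = 3/2 ≈ 1.5000)
r(P) = 9*P² (r(P) = (P²*(3/2))*6 = (3*P²/2)*6 = 9*P²)
(r(78) + (M(46) - (-209 + (-1847 - 1530)))) + 8362 = (9*78² + (46*(6 + 46) - (-209 + (-1847 - 1530)))) + 8362 = (9*6084 + (46*52 - (-209 - 3377))) + 8362 = (54756 + (2392 - 1*(-3586))) + 8362 = (54756 + (2392 + 3586)) + 8362 = (54756 + 5978) + 8362 = 60734 + 8362 = 69096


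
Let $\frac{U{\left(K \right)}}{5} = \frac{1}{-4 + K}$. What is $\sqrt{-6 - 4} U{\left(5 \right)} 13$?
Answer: $65 i \sqrt{10} \approx 205.55 i$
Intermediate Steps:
$U{\left(K \right)} = \frac{5}{-4 + K}$
$\sqrt{-6 - 4} U{\left(5 \right)} 13 = \sqrt{-6 - 4} \frac{5}{-4 + 5} \cdot 13 = \sqrt{-10} \cdot \frac{5}{1} \cdot 13 = i \sqrt{10} \cdot 5 \cdot 1 \cdot 13 = i \sqrt{10} \cdot 5 \cdot 13 = 5 i \sqrt{10} \cdot 13 = 65 i \sqrt{10}$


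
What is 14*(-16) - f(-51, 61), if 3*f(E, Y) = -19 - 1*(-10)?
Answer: -221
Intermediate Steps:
f(E, Y) = -3 (f(E, Y) = (-19 - 1*(-10))/3 = (-19 + 10)/3 = (⅓)*(-9) = -3)
14*(-16) - f(-51, 61) = 14*(-16) - 1*(-3) = -224 + 3 = -221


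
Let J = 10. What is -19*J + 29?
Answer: -161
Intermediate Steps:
-19*J + 29 = -19*10 + 29 = -190 + 29 = -161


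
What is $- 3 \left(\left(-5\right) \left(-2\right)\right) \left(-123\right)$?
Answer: $3690$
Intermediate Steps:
$- 3 \left(\left(-5\right) \left(-2\right)\right) \left(-123\right) = \left(-3\right) 10 \left(-123\right) = \left(-30\right) \left(-123\right) = 3690$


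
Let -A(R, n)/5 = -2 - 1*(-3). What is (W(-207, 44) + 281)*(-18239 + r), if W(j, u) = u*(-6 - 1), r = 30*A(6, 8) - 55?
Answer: 497988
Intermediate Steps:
A(R, n) = -5 (A(R, n) = -5*(-2 - 1*(-3)) = -5*(-2 + 3) = -5*1 = -5)
r = -205 (r = 30*(-5) - 55 = -150 - 55 = -205)
W(j, u) = -7*u (W(j, u) = u*(-7) = -7*u)
(W(-207, 44) + 281)*(-18239 + r) = (-7*44 + 281)*(-18239 - 205) = (-308 + 281)*(-18444) = -27*(-18444) = 497988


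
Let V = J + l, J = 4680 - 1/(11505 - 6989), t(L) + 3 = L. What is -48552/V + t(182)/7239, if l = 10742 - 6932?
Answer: -1580366152667/277549333521 ≈ -5.6940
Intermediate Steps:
l = 3810
t(L) = -3 + L
J = 21134879/4516 (J = 4680 - 1/4516 = 21134879/4516 ≈ 4680.0)
V = 38340839/4516 (V = 21134879/4516 + 3810 = 38340839/4516 ≈ 8490.0)
-48552/V + t(182)/7239 = -48552/38340839/4516 + (-3 + 182)/7239 = -48552*4516/38340839 + 179*(1/7239) = -219260832/38340839 + 179/7239 = -1580366152667/277549333521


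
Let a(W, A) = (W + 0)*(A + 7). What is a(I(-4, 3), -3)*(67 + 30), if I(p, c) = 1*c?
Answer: 1164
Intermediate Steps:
I(p, c) = c
a(W, A) = W*(7 + A)
a(I(-4, 3), -3)*(67 + 30) = (3*(7 - 3))*(67 + 30) = (3*4)*97 = 12*97 = 1164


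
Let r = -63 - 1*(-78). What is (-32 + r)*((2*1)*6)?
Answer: -204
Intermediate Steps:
r = 15 (r = -63 + 78 = 15)
(-32 + r)*((2*1)*6) = (-32 + 15)*((2*1)*6) = -34*6 = -17*12 = -204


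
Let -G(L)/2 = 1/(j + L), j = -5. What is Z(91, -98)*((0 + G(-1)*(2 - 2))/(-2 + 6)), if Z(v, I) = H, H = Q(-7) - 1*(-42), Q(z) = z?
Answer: 0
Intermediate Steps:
G(L) = -2/(-5 + L)
H = 35 (H = -7 - 1*(-42) = -7 + 42 = 35)
Z(v, I) = 35
Z(91, -98)*((0 + G(-1)*(2 - 2))/(-2 + 6)) = 35*((0 + (-2/(-5 - 1))*(2 - 2))/(-2 + 6)) = 35*((0 - 2/(-6)*0)/4) = 35*((0 - 2*(-⅙)*0)*(¼)) = 35*((0 + (⅓)*0)*(¼)) = 35*((0 + 0)*(¼)) = 35*(0*(¼)) = 35*0 = 0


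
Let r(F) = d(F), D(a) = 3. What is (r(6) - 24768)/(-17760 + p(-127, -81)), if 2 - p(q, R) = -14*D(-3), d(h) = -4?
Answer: 6193/4429 ≈ 1.3983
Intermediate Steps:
r(F) = -4
p(q, R) = 44 (p(q, R) = 2 - (-14)*3 = 2 - 1*(-42) = 2 + 42 = 44)
(r(6) - 24768)/(-17760 + p(-127, -81)) = (-4 - 24768)/(-17760 + 44) = -24772/(-17716) = -24772*(-1/17716) = 6193/4429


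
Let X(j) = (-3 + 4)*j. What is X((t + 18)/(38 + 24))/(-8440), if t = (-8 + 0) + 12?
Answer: -11/261640 ≈ -4.2043e-5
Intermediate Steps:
t = 4 (t = -8 + 12 = 4)
X(j) = j (X(j) = 1*j = j)
X((t + 18)/(38 + 24))/(-8440) = ((4 + 18)/(38 + 24))/(-8440) = (22/62)*(-1/8440) = (22*(1/62))*(-1/8440) = (11/31)*(-1/8440) = -11/261640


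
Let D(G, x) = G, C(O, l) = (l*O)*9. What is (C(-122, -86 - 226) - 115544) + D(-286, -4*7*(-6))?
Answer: 226746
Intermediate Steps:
C(O, l) = 9*O*l (C(O, l) = (O*l)*9 = 9*O*l)
(C(-122, -86 - 226) - 115544) + D(-286, -4*7*(-6)) = (9*(-122)*(-86 - 226) - 115544) - 286 = (9*(-122)*(-312) - 115544) - 286 = (342576 - 115544) - 286 = 227032 - 286 = 226746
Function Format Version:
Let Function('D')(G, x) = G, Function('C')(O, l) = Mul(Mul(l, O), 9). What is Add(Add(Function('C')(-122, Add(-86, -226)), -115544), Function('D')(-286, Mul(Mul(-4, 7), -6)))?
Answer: 226746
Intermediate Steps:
Function('C')(O, l) = Mul(9, O, l) (Function('C')(O, l) = Mul(Mul(O, l), 9) = Mul(9, O, l))
Add(Add(Function('C')(-122, Add(-86, -226)), -115544), Function('D')(-286, Mul(Mul(-4, 7), -6))) = Add(Add(Mul(9, -122, Add(-86, -226)), -115544), -286) = Add(Add(Mul(9, -122, -312), -115544), -286) = Add(Add(342576, -115544), -286) = Add(227032, -286) = 226746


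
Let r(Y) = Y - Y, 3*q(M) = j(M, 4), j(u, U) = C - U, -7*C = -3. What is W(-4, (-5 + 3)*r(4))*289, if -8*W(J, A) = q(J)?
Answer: 7225/168 ≈ 43.006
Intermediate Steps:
C = 3/7 (C = -1/7*(-3) = 3/7 ≈ 0.42857)
j(u, U) = 3/7 - U
q(M) = -25/21 (q(M) = (3/7 - 1*4)/3 = (3/7 - 4)/3 = (1/3)*(-25/7) = -25/21)
r(Y) = 0
W(J, A) = 25/168 (W(J, A) = -1/8*(-25/21) = 25/168)
W(-4, (-5 + 3)*r(4))*289 = (25/168)*289 = 7225/168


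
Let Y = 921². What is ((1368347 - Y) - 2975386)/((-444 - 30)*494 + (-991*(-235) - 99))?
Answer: 245528/137 ≈ 1792.2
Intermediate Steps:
Y = 848241
((1368347 - Y) - 2975386)/((-444 - 30)*494 + (-991*(-235) - 99)) = ((1368347 - 1*848241) - 2975386)/((-444 - 30)*494 + (-991*(-235) - 99)) = ((1368347 - 848241) - 2975386)/(-474*494 + (232885 - 99)) = (520106 - 2975386)/(-234156 + 232786) = -2455280/(-1370) = -2455280*(-1/1370) = 245528/137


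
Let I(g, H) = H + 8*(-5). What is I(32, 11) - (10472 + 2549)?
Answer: -13050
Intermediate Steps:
I(g, H) = -40 + H (I(g, H) = H - 40 = -40 + H)
I(32, 11) - (10472 + 2549) = (-40 + 11) - (10472 + 2549) = -29 - 1*13021 = -29 - 13021 = -13050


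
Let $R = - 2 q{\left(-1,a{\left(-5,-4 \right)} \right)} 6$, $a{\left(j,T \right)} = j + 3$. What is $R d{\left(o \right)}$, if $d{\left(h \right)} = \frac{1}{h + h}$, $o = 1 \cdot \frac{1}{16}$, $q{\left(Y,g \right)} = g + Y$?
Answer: $288$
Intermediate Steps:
$a{\left(j,T \right)} = 3 + j$
$q{\left(Y,g \right)} = Y + g$
$o = \frac{1}{16}$ ($o = 1 \cdot \frac{1}{16} = \frac{1}{16} \approx 0.0625$)
$d{\left(h \right)} = \frac{1}{2 h}$
$R = 36$ ($R = - 2 \left(-1 + \left(3 - 5\right)\right) 6 = - 2 \left(-1 - 2\right) 6 = \left(-2\right) \left(-3\right) 6 = 6 \cdot 6 = 36$)
$R d{\left(o \right)} = 36 \frac{\frac{1}{\frac{1}{16}}}{2} = 36 \cdot \frac{1}{2} \cdot 16 = 36 \cdot 8 = 288$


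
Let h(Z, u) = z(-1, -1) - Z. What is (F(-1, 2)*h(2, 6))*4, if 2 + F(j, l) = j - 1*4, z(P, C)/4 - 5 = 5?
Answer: -1064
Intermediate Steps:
z(P, C) = 40 (z(P, C) = 20 + 4*5 = 20 + 20 = 40)
F(j, l) = -6 + j (F(j, l) = -2 + (j - 1*4) = -2 + (j - 4) = -2 + (-4 + j) = -6 + j)
h(Z, u) = 40 - Z
(F(-1, 2)*h(2, 6))*4 = ((-6 - 1)*(40 - 1*2))*4 = -7*(40 - 2)*4 = -7*38*4 = -266*4 = -1064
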